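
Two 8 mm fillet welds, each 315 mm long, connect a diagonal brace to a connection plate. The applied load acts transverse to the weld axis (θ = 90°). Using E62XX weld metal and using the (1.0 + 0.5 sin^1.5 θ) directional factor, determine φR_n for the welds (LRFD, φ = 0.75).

E62XX → F_EXX = 620 MPa.
t_e = 0.707 × 8 = 5.656 mm; A_we = 5.656 × 630 = 3563 mm².
Directional factor: 1.0 + 0.5 sin^1.5(90°) = 1.5.
F_nw = 0.6 × 620 × 1.5 = 558 MPa.
φR_n = 0.75 × 558 × 3563 × 10⁻³ = 1491 kN.

φR_n ≈ 1490 kN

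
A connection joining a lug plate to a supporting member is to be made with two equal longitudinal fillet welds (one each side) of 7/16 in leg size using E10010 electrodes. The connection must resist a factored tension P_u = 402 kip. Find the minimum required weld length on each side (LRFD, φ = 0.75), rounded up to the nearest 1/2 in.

E100XX → F_EXX = 100 ksi.
Throat t_e = 0.707 × 0.4375 = 0.3093 in.
φr_n = 0.75 × 0.6 × 100 × 0.3093 = 13.92 kip/in.
L_req = P_u / φr_n = 402 / 13.92 = 28.88 in total.
Per side: 28.88 / 2 = 14.44 in.
Round up → use L = 14.5 in on each side.

L = 14.5 in on each side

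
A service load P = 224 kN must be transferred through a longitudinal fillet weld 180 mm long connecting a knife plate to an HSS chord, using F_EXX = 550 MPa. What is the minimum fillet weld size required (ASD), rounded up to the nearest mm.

w = 11 mm

Total weld length L = 180 mm.
Required throat t_e = P × Ω / (0.6 F_EXX × L) = 224 × 2.0 / (0.6 × 550 × 180 × 10⁻³) = 7.542 mm.
Required leg w = t_e / 0.707 = 10.67 mm → use 11 mm.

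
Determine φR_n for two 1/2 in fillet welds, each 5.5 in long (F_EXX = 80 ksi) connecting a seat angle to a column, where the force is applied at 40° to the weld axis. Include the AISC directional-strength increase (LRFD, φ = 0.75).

φR_n ≈ 176 kips

t_e = 0.707 × 0.5 = 0.3535 in; A_we = 0.3535 × 11 = 3.888 in².
Directional factor: 1.0 + 0.5 sin^1.5(40°) = 1.258.
F_nw = 0.6 × 80 × 1.258 = 60.37 ksi.
φR_n = 0.75 × 60.37 × 3.888 = 176.1 kips.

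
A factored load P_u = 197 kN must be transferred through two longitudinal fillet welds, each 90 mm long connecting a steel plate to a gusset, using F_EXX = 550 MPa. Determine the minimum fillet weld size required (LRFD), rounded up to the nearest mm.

w = 7 mm

Total weld length L = 180 mm.
Required throat t_e = P_u / (φ × 0.6 F_EXX × L) = 197 / (0.75 × 0.6 × 550 × 180 × 10⁻³) = 4.422 mm.
Required leg w = t_e / 0.707 = 6.255 mm → use 7 mm.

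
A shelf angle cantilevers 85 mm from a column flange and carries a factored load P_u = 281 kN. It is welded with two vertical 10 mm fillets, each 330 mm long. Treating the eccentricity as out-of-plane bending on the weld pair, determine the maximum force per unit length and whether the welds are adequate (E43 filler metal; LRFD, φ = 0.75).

E43XX → F_EXX = 430 MPa.
L_w = 2 × 330 = 660 mm; section modulus (unit throat) S = 2 × L²/6 = 36300 mm².
Direct shear f_v = P/L_w = 281×10³/660 = 425.8 N/mm.
Moment M = P × e = 281×10³ × 85 = 23885000 N·mm; bending f_b = M/S = 658 N/mm.
f_max = √(f_v² + f_b²) = √(425.8² + 658²) = 783.7 N/mm.
φr_n = 0.75 × 0.6 × 430 × (0.707 × 10) = 1368 N/mm → adequate.

f_max ≈ 784 N/mm; adequate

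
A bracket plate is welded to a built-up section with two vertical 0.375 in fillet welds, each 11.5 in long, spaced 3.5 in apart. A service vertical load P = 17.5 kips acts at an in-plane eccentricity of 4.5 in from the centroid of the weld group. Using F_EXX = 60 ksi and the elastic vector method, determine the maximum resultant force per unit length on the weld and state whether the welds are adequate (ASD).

f_max ≈ 1.83 kip/in; adequate

Total weld length L_w = 23 in. Treat welds as unit-width lines.
Polar moment about centroid: J = 2[d³/12 + d(b/2)²] = 2[11.5³/12 + 11.5×1.75²] = 323.9 in³.
Direct shear f_v = P/L_w = 17.5 / 23 = 0.7609 kip/in (vertical).
Torsion M = P·e = 17.5 × 4.5 = 78.75 kip·in.
Critical point at (x, y) = (1.75, 5.75) from centroid. f_tx = M·y/J = 1.398 kip/in; f_ty = M·x/J = 0.4255 kip/in.
Resultant f_max = √[f_tx² + (f_v + f_ty)²] = √[1.398² + (0.7609 + 0.4255)²] = 1.833 kip/in.
Capacity per unit length: r_n/Ω = (1/2.0) × 0.6 × 60 × (0.707 × 0.375) = 4.772 kip/in.
1.833 ≤ 4.772 → adequate.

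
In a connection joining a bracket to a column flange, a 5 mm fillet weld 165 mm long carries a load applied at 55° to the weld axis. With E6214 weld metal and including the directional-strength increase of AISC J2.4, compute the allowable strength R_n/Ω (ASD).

R_n/Ω ≈ 149 kN

E62XX → F_EXX = 620 MPa.
t_e = 0.707 × 5 = 3.535 mm; A_we = 3.535 × 165 = 583.3 mm².
Directional factor: 1.0 + 0.5 sin^1.5(55°) = 1.371.
F_nw = 0.6 × 620 × 1.371 = 509.9 MPa.
R_n/Ω = (509.9 × 583.3) / 2.0 × 10⁻³ = 148.7 kN.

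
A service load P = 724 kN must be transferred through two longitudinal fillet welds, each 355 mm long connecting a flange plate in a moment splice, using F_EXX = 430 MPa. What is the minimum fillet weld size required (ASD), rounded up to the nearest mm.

Total weld length L = 710 mm.
Required throat t_e = P × Ω / (0.6 F_EXX × L) = 724 × 2.0 / (0.6 × 430 × 710 × 10⁻³) = 7.905 mm.
Required leg w = t_e / 0.707 = 11.18 mm → use 12 mm.

w = 12 mm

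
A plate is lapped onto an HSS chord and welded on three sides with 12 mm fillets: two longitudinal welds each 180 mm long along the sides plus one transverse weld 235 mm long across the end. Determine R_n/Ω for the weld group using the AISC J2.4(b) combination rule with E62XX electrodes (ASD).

E62XX → F_EXX = 620 MPa.
t_e = 0.707 × 12 = 8.484 mm.
R_nwl = 0.6 × 620 × 8.484 × 360 × 10⁻³ = 1136 kN (longitudinal, 2 welds).
R_nwt = 0.6 × 620 × 8.484 × 235 × 10⁻³ = 741.7 kN (transverse, base value).
(i) R_nwl + R_nwt = 1878 kN; (ii) 0.85 R_nwl + 1.5 R_nwt = 2078 kN.
R_n = max = 2078 kN [governs: (ii)]; R_n/Ω = 1039 kN.

R_n/Ω ≈ 1040 kN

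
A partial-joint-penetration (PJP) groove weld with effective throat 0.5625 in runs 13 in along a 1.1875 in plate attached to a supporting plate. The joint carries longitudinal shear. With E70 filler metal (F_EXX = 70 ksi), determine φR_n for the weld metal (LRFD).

φR_n ≈ 230 kip

Effective throat (given) t_e = 0.5625 in.
A_we = 0.5625 × 13 = 7.312 in².
F_nw = 0.6 F_EXX = 42 ksi.
φR_n = 0.75 × 42 × 7.312 = 230.3 kip.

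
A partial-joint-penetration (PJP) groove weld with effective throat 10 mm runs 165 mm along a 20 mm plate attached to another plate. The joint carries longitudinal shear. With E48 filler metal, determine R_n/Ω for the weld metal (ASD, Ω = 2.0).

E48XX → F_EXX = 480 MPa.
Effective throat (given) t_e = 10 mm.
A_we = 10 × 165 = 1650 mm².
F_nw = 0.6 F_EXX = 288 MPa.
R_n/Ω = (288 × 1650) / 2.0 × 10⁻³ = 237.6 kN.

R_n/Ω ≈ 238 kN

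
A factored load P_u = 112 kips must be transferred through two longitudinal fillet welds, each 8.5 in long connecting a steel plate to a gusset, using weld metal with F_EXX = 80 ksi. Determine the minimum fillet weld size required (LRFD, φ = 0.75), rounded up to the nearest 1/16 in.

w = 5/16 in

Total weld length L = 17 in.
Required throat t_e = P_u / (φ × 0.6 F_EXX × L) = 112 / (0.75 × 0.6 × 80 × 17) = 0.183 in.
Required leg w = t_e / 0.707 = 0.2588 in → use 5/16 in.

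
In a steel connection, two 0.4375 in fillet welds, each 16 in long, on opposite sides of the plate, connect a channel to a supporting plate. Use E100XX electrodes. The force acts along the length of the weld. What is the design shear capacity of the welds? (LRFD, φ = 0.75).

E100XX → F_EXX = 100 ksi.
Effective throat t_e = 0.707 × 0.4375 = 0.3093 in.
Total length L = 32 in; A_we = 0.3093 × 32 = 9.898 in².
F_nw = 0.6 F_EXX = 0.6 × 100 = 60 ksi.
φR_n = 0.75 × 60 × 9.898 = 445.4 kip.

φR_n ≈ 445 kip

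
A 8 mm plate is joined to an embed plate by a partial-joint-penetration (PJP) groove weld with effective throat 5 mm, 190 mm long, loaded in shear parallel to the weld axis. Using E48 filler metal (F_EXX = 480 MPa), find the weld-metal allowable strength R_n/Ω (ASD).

R_n/Ω ≈ 137 kN

Effective throat (given) t_e = 5 mm.
A_we = 5 × 190 = 950 mm².
F_nw = 0.6 F_EXX = 288 MPa.
R_n/Ω = (288 × 950) / 2.0 × 10⁻³ = 136.8 kN.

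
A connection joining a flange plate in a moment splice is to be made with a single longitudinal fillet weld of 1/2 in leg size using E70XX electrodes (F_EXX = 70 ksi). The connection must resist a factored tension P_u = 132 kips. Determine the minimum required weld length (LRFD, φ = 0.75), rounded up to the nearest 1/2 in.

L = 12 in

Throat t_e = 0.707 × 0.5 = 0.3535 in.
φr_n = 0.75 × 0.6 × 70 × 0.3535 = 11.14 kips/in.
L_req = P_u / φr_n = 132 / 11.14 = 11.85 in total.
Round up → use L = 12 in.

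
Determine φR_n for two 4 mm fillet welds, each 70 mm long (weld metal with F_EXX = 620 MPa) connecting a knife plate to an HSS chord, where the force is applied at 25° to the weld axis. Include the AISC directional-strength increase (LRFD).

t_e = 0.707 × 4 = 2.828 mm; A_we = 2.828 × 140 = 395.9 mm².
Directional factor: 1.0 + 0.5 sin^1.5(25°) = 1.137.
F_nw = 0.6 × 620 × 1.137 = 423.1 MPa.
φR_n = 0.75 × 423.1 × 395.9 × 10⁻³ = 125.6 kN.

φR_n ≈ 126 kN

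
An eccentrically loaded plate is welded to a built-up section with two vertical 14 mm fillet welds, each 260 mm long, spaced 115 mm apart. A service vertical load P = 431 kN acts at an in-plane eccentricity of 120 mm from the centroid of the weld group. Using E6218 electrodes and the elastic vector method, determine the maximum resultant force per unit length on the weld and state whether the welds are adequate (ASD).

E62XX → F_EXX = 620 MPa.
Total weld length L_w = 520 mm. Treat welds as unit-width lines.
Polar moment about centroid: J = 2[d³/12 + d(b/2)²] = 2[260³/12 + 260×57.5²] = 4649000 mm³.
Direct shear f_v = P/L_w = 431×10³ / 520 = 828.8 N/mm (vertical).
Torsion M = P·e = 431×10³ × 120 = 51720000 N·mm.
Critical point at (x, y) = (57.5, 130) from centroid. f_tx = M·y/J = 1446 N/mm; f_ty = M·x/J = 639.7 N/mm.
Resultant f_max = √[f_tx² + (f_v + f_ty)²] = √[1446² + (828.8 + 639.7)²] = 2061 N/mm.
Capacity per unit length: r_n/Ω = (1/2.0) × 0.6 × 620 × (0.707 × 14) = 1841 N/mm.
2061 > 1841 → NOT adequate.

f_max ≈ 2060 N/mm; NOT adequate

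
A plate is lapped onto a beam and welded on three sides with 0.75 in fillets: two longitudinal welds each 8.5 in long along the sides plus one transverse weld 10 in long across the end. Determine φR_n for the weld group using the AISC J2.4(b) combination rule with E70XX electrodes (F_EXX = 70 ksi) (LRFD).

φR_n ≈ 492 kips

t_e = 0.707 × 0.75 = 0.5302 in.
R_nwl = 0.6 × 70 × 0.5302 × 17 = 378.6 kips (longitudinal, 2 welds).
R_nwt = 0.6 × 70 × 0.5302 × 10 = 222.7 kips (transverse, base value).
(i) R_nwl + R_nwt = 601.3 kips; (ii) 0.85 R_nwl + 1.5 R_nwt = 655.9 kips.
R_n = max = 655.9 kips [governs: (ii)]; φR_n = 491.9 kips.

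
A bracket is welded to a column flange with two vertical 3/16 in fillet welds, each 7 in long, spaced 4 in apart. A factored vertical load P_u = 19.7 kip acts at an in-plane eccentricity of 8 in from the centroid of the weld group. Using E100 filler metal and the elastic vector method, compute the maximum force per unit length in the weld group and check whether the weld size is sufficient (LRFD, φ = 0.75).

E100XX → F_EXX = 100 ksi.
Total weld length L_w = 14 in. Treat welds as unit-width lines.
Polar moment about centroid: J = 2[d³/12 + d(b/2)²] = 2[7³/12 + 7×2²] = 113.2 in³.
Direct shear f_v = P/L_w = 19.7 / 14 = 1.407 kip/in (vertical).
Torsion M = P·e = 19.7 × 8 = 157.6 kip·in.
Critical point at (x, y) = (2, 3.5) from centroid. f_tx = M·y/J = 4.874 kip/in; f_ty = M·x/J = 2.785 kip/in.
Resultant f_max = √[f_tx² + (f_v + f_ty)²] = √[4.874² + (1.407 + 2.785)²] = 6.429 kip/in.
Capacity per unit length: φr_n = 0.75 × 0.6 × 100 × (0.707 × 0.1875) = 5.965 kip/in.
6.429 > 5.965 → NOT adequate.

f_max ≈ 6.43 kip/in; NOT adequate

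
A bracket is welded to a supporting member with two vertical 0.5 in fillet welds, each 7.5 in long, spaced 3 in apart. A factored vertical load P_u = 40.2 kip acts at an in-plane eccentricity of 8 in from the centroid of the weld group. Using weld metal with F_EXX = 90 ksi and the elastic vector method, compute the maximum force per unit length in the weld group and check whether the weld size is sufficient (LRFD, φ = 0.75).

Total weld length L_w = 15 in. Treat welds as unit-width lines.
Polar moment about centroid: J = 2[d³/12 + d(b/2)²] = 2[7.5³/12 + 7.5×1.5²] = 104.1 in³.
Direct shear f_v = P/L_w = 40.2 / 15 = 2.68 kip/in (vertical).
Torsion M = P·e = 40.2 × 8 = 321.6 kip·in.
Critical point at (x, y) = (1.5, 3.75) from centroid. f_tx = M·y/J = 11.59 kip/in; f_ty = M·x/J = 4.636 kip/in.
Resultant f_max = √[f_tx² + (f_v + f_ty)²] = √[11.59² + (2.68 + 4.636)²] = 13.71 kip/in.
Capacity per unit length: φr_n = 0.75 × 0.6 × 90 × (0.707 × 0.5) = 14.32 kip/in.
13.71 ≤ 14.32 → adequate.

f_max ≈ 13.7 kip/in; adequate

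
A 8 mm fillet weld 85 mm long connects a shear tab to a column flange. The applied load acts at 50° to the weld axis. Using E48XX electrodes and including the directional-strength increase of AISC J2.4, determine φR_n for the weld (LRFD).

φR_n ≈ 139 kN

E48XX → F_EXX = 480 MPa.
t_e = 0.707 × 8 = 5.656 mm; A_we = 5.656 × 85 = 480.8 mm².
Directional factor: 1.0 + 0.5 sin^1.5(50°) = 1.335.
F_nw = 0.6 × 480 × 1.335 = 384.5 MPa.
φR_n = 0.75 × 384.5 × 480.8 × 10⁻³ = 138.7 kN.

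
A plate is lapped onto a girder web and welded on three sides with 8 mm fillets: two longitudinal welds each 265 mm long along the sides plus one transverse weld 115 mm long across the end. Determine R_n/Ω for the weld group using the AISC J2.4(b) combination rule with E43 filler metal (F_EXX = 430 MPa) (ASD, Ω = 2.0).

t_e = 0.707 × 8 = 5.656 mm.
R_nwl = 0.6 × 430 × 5.656 × 530 × 10⁻³ = 773.4 kN (longitudinal, 2 welds).
R_nwt = 0.6 × 430 × 5.656 × 115 × 10⁻³ = 167.8 kN (transverse, base value).
(i) R_nwl + R_nwt = 941.2 kN; (ii) 0.85 R_nwl + 1.5 R_nwt = 909.1 kN.
R_n = max = 941.2 kN [governs: (i)]; R_n/Ω = 470.6 kN.

R_n/Ω ≈ 471 kN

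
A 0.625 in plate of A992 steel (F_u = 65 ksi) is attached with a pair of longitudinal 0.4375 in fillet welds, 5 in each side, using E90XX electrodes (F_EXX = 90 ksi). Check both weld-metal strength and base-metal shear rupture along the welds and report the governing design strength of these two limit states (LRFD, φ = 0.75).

t_e = 0.707 × 0.4375 = 0.3093 in; L = 10 in.
Weld metal: φR_n = 0.75 × 0.6 × 90 × 0.3093 × 10 = 125.3 kips.
Base metal (shear rupture): φR_n = 0.75 × 0.6 × 65 × 0.625 × 10 = 182.8 kips.
Governing: weld metal.

φR_n ≈ 125 kips (weld metal governs)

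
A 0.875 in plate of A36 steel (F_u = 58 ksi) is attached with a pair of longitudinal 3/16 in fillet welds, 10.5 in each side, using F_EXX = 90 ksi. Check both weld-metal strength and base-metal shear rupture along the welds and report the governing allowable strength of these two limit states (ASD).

t_e = 0.707 × 0.1875 = 0.1326 in; L = 21 in.
Weld metal: R_n/Ω = (1/2.0) × 0.6 × 90 × 0.1326 × 21 = 75.16 kip.
Base metal (shear rupture): R_n/Ω = (1/2.0) × 0.6 × 58 × 0.875 × 21 = 319.7 kip.
Governing: weld metal.

R_n/Ω ≈ 75.2 kip (weld metal governs)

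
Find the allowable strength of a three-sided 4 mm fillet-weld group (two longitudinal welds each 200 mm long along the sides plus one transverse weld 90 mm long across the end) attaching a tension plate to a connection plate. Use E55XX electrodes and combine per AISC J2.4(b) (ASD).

R_n/Ω ≈ 229 kN

E55XX → F_EXX = 550 MPa.
t_e = 0.707 × 4 = 2.828 mm.
R_nwl = 0.6 × 550 × 2.828 × 400 × 10⁻³ = 373.3 kN (longitudinal, 2 welds).
R_nwt = 0.6 × 550 × 2.828 × 90 × 10⁻³ = 83.99 kN (transverse, base value).
(i) R_nwl + R_nwt = 457.3 kN; (ii) 0.85 R_nwl + 1.5 R_nwt = 443.3 kN.
R_n = max = 457.3 kN [governs: (i)]; R_n/Ω = 228.6 kN.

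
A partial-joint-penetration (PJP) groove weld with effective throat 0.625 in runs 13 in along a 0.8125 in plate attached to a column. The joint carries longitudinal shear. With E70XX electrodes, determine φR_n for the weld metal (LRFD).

φR_n ≈ 256 kip

E70XX → F_EXX = 70 ksi.
Effective throat (given) t_e = 0.625 in.
A_we = 0.625 × 13 = 8.125 in².
F_nw = 0.6 F_EXX = 42 ksi.
φR_n = 0.75 × 42 × 8.125 = 255.9 kip.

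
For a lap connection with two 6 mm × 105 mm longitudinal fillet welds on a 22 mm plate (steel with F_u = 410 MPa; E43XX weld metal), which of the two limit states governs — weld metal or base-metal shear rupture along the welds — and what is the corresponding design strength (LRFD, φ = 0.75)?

E43XX → F_EXX = 430 MPa.
t_e = 0.707 × 6 = 4.242 mm; L = 210 mm.
Weld metal: φR_n = 0.75 × 0.6 × 430 × 4.242 × 210 × 10⁻³ = 172.4 kN.
Base metal (shear rupture): φR_n = 0.75 × 0.6 × 410 × 22 × 210 × 10⁻³ = 852.4 kN.
Governing: weld metal.

φR_n ≈ 172 kN (weld metal governs)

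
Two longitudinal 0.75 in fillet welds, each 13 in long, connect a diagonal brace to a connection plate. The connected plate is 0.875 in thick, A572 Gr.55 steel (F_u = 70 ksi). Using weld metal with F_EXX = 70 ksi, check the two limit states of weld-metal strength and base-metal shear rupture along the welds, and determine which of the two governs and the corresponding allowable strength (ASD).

R_n/Ω ≈ 290 kips (weld metal governs)

t_e = 0.707 × 0.75 = 0.5302 in; L = 26 in.
Weld metal: R_n/Ω = (1/2.0) × 0.6 × 70 × 0.5302 × 26 = 289.5 kips.
Base metal (shear rupture): R_n/Ω = (1/2.0) × 0.6 × 70 × 0.875 × 26 = 477.8 kips.
Governing: weld metal.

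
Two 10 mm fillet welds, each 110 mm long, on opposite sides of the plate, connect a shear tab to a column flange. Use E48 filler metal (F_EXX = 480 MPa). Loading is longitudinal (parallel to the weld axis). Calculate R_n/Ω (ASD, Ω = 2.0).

Effective throat t_e = 0.707 × 10 = 7.07 mm.
Total length L = 220 mm; A_we = 7.07 × 220 = 1555 mm².
F_nw = 0.6 F_EXX = 0.6 × 480 = 288 MPa.
R_n = 288 × 1555 × 10⁻³ = 448 kN; R_n/Ω = 448/2.0 = 224 kN.

R_n/Ω ≈ 224 kN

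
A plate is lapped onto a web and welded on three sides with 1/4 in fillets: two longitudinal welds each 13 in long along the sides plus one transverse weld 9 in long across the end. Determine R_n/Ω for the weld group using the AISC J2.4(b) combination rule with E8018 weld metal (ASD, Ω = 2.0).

R_n/Ω ≈ 151 kips

E80XX → F_EXX = 80 ksi.
t_e = 0.707 × 0.25 = 0.1767 in.
R_nwl = 0.6 × 80 × 0.1767 × 26 = 220.6 kips (longitudinal, 2 welds).
R_nwt = 0.6 × 80 × 0.1767 × 9 = 76.36 kips (transverse, base value).
(i) R_nwl + R_nwt = 296.9 kips; (ii) 0.85 R_nwl + 1.5 R_nwt = 302 kips.
R_n = max = 302 kips [governs: (ii)]; R_n/Ω = 151 kips.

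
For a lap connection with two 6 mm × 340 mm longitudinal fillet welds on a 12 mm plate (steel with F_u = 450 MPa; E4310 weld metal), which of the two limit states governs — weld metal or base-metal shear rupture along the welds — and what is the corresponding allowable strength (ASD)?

E43XX → F_EXX = 430 MPa.
t_e = 0.707 × 6 = 4.242 mm; L = 680 mm.
Weld metal: R_n/Ω = (1/2.0) × 0.6 × 430 × 4.242 × 680 × 10⁻³ = 372.1 kN.
Base metal (shear rupture): R_n/Ω = (1/2.0) × 0.6 × 450 × 12 × 680 × 10⁻³ = 1102 kN.
Governing: weld metal.

R_n/Ω ≈ 372 kN (weld metal governs)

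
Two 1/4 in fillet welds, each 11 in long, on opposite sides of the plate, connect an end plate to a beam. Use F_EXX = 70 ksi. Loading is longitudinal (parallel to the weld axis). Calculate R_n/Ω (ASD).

Effective throat t_e = 0.707 × 0.25 = 0.1767 in.
Total length L = 22 in; A_we = 0.1767 × 22 = 3.888 in².
F_nw = 0.6 F_EXX = 0.6 × 70 = 42 ksi.
R_n = 42 × 3.888 = 163.3 kip; R_n/Ω = 163.3/2.0 = 81.66 kip.

R_n/Ω ≈ 81.7 kip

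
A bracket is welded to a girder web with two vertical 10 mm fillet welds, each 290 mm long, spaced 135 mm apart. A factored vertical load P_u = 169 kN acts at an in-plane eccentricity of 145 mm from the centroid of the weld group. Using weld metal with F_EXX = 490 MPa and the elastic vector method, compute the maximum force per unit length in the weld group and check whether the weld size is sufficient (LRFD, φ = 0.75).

f_max ≈ 755 N/mm; adequate

Total weld length L_w = 580 mm. Treat welds as unit-width lines.
Polar moment about centroid: J = 2[d³/12 + d(b/2)²] = 2[290³/12 + 290×67.5²] = 6707000 mm³.
Direct shear f_v = P/L_w = 169×10³ / 580 = 291.4 N/mm (vertical).
Torsion M = P·e = 169×10³ × 145 = 24505000 N·mm.
Critical point at (x, y) = (67.5, 145) from centroid. f_tx = M·y/J = 529.7 N/mm; f_ty = M·x/J = 246.6 N/mm.
Resultant f_max = √[f_tx² + (f_v + f_ty)²] = √[529.7² + (291.4 + 246.6)²] = 755 N/mm.
Capacity per unit length: φr_n = 0.75 × 0.6 × 490 × (0.707 × 10) = 1559 N/mm.
755 ≤ 1559 → adequate.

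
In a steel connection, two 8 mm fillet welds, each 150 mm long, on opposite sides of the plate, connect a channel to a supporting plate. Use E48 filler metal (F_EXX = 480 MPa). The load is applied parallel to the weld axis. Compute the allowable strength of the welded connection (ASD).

R_n/Ω ≈ 244 kN

Effective throat t_e = 0.707 × 8 = 5.656 mm.
Total length L = 300 mm; A_we = 5.656 × 300 = 1697 mm².
F_nw = 0.6 F_EXX = 0.6 × 480 = 288 MPa.
R_n = 288 × 1697 × 10⁻³ = 488.7 kN; R_n/Ω = 488.7/2.0 = 244.3 kN.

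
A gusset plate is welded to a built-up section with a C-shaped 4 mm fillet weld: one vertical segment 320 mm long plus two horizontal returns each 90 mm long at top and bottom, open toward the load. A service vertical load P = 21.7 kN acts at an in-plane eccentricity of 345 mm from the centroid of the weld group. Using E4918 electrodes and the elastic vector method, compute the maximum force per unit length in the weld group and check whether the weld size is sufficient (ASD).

E49XX → F_EXX = 490 MPa.
Total weld length L_w = 500 mm. Treat welds as unit-width lines.
Centroid: x̄ = 2×90×45 / 500 = 16.2 mm from the vertical weld.
Polar moment about centroid: J = I_x + I_y = [320³/12 + 2×90×160²] + [320×16.2² + 2(90³/12 + 90×28.8²)] = 7693000 mm³.
Direct shear f_v = P/L_w = 21.7×10³ / 500 = 43.4 N/mm (vertical).
Torsion M = P·e = 21.7×10³ × 345 = 7486500 N·mm.
Critical point at (x, y) = (73.8, 160) from centroid. f_tx = M·y/J = 155.7 N/mm; f_ty = M·x/J = 71.81 N/mm.
Resultant f_max = √[f_tx² + (f_v + f_ty)²] = √[155.7² + (43.4 + 71.81)²] = 193.7 N/mm.
Capacity per unit length: r_n/Ω = (1/2.0) × 0.6 × 490 × (0.707 × 4) = 415.7 N/mm.
193.7 ≤ 415.7 → adequate.

f_max ≈ 194 N/mm; adequate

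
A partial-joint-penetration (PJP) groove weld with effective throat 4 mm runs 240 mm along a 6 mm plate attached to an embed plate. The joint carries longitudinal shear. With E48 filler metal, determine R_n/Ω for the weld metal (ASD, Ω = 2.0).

R_n/Ω ≈ 138 kN

E48XX → F_EXX = 480 MPa.
Effective throat (given) t_e = 4 mm.
A_we = 4 × 240 = 960 mm².
F_nw = 0.6 F_EXX = 288 MPa.
R_n/Ω = (288 × 960) / 2.0 × 10⁻³ = 138.2 kN.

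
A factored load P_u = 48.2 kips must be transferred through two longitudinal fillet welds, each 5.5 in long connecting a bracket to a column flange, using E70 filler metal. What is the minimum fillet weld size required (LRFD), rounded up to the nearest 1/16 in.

w = 1/4 in

E70XX → F_EXX = 70 ksi.
Total weld length L = 11 in.
Required throat t_e = P_u / (φ × 0.6 F_EXX × L) = 48.2 / (0.75 × 0.6 × 70 × 11) = 0.1391 in.
Required leg w = t_e / 0.707 = 0.1968 in → use 1/4 in.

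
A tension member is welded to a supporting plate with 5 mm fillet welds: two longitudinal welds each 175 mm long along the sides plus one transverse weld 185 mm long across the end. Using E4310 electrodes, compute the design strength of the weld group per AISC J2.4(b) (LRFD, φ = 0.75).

E43XX → F_EXX = 430 MPa.
t_e = 0.707 × 5 = 3.535 mm.
R_nwl = 0.6 × 430 × 3.535 × 350 × 10⁻³ = 319.2 kN (longitudinal, 2 welds).
R_nwt = 0.6 × 430 × 3.535 × 185 × 10⁻³ = 168.7 kN (transverse, base value).
(i) R_nwl + R_nwt = 487.9 kN; (ii) 0.85 R_nwl + 1.5 R_nwt = 524.4 kN.
R_n = max = 524.4 kN [governs: (ii)]; φR_n = 393.3 kN.

φR_n ≈ 393 kN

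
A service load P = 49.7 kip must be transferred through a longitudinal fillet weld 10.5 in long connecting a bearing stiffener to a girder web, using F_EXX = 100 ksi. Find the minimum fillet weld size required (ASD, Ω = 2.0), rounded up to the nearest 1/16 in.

w = 1/4 in

Total weld length L = 10.5 in.
Required throat t_e = P × Ω / (0.6 F_EXX × L) = 49.7 × 2.0 / (0.6 × 100 × 10.5) = 0.1578 in.
Required leg w = t_e / 0.707 = 0.2232 in → use 1/4 in.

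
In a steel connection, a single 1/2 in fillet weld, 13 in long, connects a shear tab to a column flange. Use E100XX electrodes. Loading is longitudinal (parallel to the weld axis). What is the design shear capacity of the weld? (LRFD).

E100XX → F_EXX = 100 ksi.
Effective throat t_e = 0.707 × 0.5 = 0.3535 in.
Total length L = 13 in; A_we = 0.3535 × 13 = 4.595 in².
F_nw = 0.6 F_EXX = 0.6 × 100 = 60 ksi.
φR_n = 0.75 × 60 × 4.595 = 206.8 kips.

φR_n ≈ 207 kips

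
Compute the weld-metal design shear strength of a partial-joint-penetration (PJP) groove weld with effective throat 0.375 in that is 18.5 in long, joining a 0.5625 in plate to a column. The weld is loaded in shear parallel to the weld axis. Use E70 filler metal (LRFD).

φR_n ≈ 219 kip

E70XX → F_EXX = 70 ksi.
Effective throat (given) t_e = 0.375 in.
A_we = 0.375 × 18.5 = 6.938 in².
F_nw = 0.6 F_EXX = 42 ksi.
φR_n = 0.75 × 42 × 6.938 = 218.5 kip.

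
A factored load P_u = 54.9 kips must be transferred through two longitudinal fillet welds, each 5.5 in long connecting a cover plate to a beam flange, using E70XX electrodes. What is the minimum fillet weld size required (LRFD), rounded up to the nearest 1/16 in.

E70XX → F_EXX = 70 ksi.
Total weld length L = 11 in.
Required throat t_e = P_u / (φ × 0.6 F_EXX × L) = 54.9 / (0.75 × 0.6 × 70 × 11) = 0.1584 in.
Required leg w = t_e / 0.707 = 0.2241 in → use 1/4 in.

w = 1/4 in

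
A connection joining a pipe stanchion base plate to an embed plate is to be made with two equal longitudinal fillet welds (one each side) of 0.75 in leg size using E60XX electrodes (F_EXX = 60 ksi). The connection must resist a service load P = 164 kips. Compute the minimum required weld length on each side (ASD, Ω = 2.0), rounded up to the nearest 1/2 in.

L = 9 in on each side

Throat t_e = 0.707 × 0.75 = 0.5302 in.
r_n/Ω = (0.6 × 60 × 0.5302) / 2.0 = 9.544 kip/in.
L_req = P / (r_n/Ω) = 164 / 9.544 = 17.18 in total.
Per side: 17.18 / 2 = 8.591 in.
Round up → use L = 9 in on each side.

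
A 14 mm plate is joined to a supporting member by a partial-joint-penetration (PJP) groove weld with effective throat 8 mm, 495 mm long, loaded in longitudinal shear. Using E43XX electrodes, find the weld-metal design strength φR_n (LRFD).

E43XX → F_EXX = 430 MPa.
Effective throat (given) t_e = 8 mm.
A_we = 8 × 495 = 3960 mm².
F_nw = 0.6 F_EXX = 258 MPa.
φR_n = 0.75 × 258 × 3960 × 10⁻³ = 766.3 kN.

φR_n ≈ 766 kN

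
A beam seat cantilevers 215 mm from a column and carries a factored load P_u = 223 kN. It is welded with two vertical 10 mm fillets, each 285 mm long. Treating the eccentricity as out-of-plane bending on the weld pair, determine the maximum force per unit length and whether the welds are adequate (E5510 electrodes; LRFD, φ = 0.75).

f_max ≈ 1810 N/mm; NOT adequate

E55XX → F_EXX = 550 MPa.
L_w = 2 × 285 = 570 mm; section modulus (unit throat) S = 2 × L²/6 = 27080 mm².
Direct shear f_v = P/L_w = 223×10³/570 = 391.2 N/mm.
Moment M = P × e = 223×10³ × 215 = 47945000 N·mm; bending f_b = M/S = 1771 N/mm.
f_max = √(f_v² + f_b²) = √(391.2² + 1771²) = 1814 N/mm.
φr_n = 0.75 × 0.6 × 550 × (0.707 × 10) = 1750 N/mm → NOT adequate.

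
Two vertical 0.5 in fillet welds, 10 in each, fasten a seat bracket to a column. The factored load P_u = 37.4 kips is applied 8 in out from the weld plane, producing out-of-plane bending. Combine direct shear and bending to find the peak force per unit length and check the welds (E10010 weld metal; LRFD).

E100XX → F_EXX = 100 ksi.
L_w = 2 × 10 = 20 in; section modulus (unit throat) S = 2 × L²/6 = 33.33 in².
Direct shear f_v = P/L_w = 37.4/20 = 1.87 kip/in.
Moment M = P × e = 37.4 × 8 = 299.2 kip·in; bending f_b = M/S = 8.976 kip/in.
f_max = √(f_v² + f_b²) = √(1.87² + 8.976²) = 9.169 kip/in.
φr_n = 0.75 × 0.6 × 100 × (0.707 × 0.5) = 15.91 kip/in → adequate.

f_max ≈ 9.17 kip/in; adequate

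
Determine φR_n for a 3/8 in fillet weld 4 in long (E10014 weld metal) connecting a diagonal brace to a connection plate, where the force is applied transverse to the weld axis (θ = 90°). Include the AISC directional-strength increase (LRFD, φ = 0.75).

φR_n ≈ 71.6 kips

E100XX → F_EXX = 100 ksi.
t_e = 0.707 × 0.375 = 0.2651 in; A_we = 0.2651 × 4 = 1.06 in².
Directional factor: 1.0 + 0.5 sin^1.5(90°) = 1.5.
F_nw = 0.6 × 100 × 1.5 = 90 ksi.
φR_n = 0.75 × 90 × 1.06 = 71.58 kips.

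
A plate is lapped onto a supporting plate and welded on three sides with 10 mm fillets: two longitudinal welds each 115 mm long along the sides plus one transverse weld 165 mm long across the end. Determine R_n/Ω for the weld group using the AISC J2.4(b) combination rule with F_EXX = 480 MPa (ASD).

t_e = 0.707 × 10 = 7.07 mm.
R_nwl = 0.6 × 480 × 7.07 × 230 × 10⁻³ = 468.3 kN (longitudinal, 2 welds).
R_nwt = 0.6 × 480 × 7.07 × 165 × 10⁻³ = 336 kN (transverse, base value).
(i) R_nwl + R_nwt = 804.3 kN; (ii) 0.85 R_nwl + 1.5 R_nwt = 902 kN.
R_n = max = 902 kN [governs: (ii)]; R_n/Ω = 451 kN.

R_n/Ω ≈ 451 kN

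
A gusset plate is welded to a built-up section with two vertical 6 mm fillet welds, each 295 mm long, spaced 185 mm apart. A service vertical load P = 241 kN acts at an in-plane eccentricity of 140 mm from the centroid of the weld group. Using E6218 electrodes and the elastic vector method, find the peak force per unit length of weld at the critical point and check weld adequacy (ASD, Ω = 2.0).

f_max ≈ 915 N/mm; NOT adequate

E62XX → F_EXX = 620 MPa.
Total weld length L_w = 590 mm. Treat welds as unit-width lines.
Polar moment about centroid: J = 2[d³/12 + d(b/2)²] = 2[295³/12 + 295×92.5²] = 9327000 mm³.
Direct shear f_v = P/L_w = 241×10³ / 590 = 408.5 N/mm (vertical).
Torsion M = P·e = 241×10³ × 140 = 33740000 N·mm.
Critical point at (x, y) = (92.5, 147.5) from centroid. f_tx = M·y/J = 533.6 N/mm; f_ty = M·x/J = 334.6 N/mm.
Resultant f_max = √[f_tx² + (f_v + f_ty)²] = √[533.6² + (408.5 + 334.6)²] = 914.8 N/mm.
Capacity per unit length: r_n/Ω = (1/2.0) × 0.6 × 620 × (0.707 × 6) = 789 N/mm.
914.8 > 789 → NOT adequate.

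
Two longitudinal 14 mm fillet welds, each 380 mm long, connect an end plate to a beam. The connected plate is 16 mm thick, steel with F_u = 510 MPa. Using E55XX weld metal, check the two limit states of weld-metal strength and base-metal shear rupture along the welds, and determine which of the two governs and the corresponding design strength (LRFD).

E55XX → F_EXX = 550 MPa.
t_e = 0.707 × 14 = 9.898 mm; L = 760 mm.
Weld metal: φR_n = 0.75 × 0.6 × 550 × 9.898 × 760 × 10⁻³ = 1862 kN.
Base metal (shear rupture): φR_n = 0.75 × 0.6 × 510 × 16 × 760 × 10⁻³ = 2791 kN.
Governing: weld metal.

φR_n ≈ 1860 kN (weld metal governs)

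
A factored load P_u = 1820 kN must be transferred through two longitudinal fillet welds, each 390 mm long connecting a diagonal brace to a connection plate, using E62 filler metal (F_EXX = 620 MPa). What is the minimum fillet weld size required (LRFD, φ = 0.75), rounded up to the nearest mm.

Total weld length L = 780 mm.
Required throat t_e = P_u / (φ × 0.6 F_EXX × L) = 1820 / (0.75 × 0.6 × 620 × 780 × 10⁻³) = 8.363 mm.
Required leg w = t_e / 0.707 = 11.83 mm → use 12 mm.

w = 12 mm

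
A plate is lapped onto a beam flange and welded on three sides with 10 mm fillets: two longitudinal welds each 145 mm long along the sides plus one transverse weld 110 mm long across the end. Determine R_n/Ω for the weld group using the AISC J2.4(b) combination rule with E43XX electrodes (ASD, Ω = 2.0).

R_n/Ω ≈ 375 kN

E43XX → F_EXX = 430 MPa.
t_e = 0.707 × 10 = 7.07 mm.
R_nwl = 0.6 × 430 × 7.07 × 290 × 10⁻³ = 529 kN (longitudinal, 2 welds).
R_nwt = 0.6 × 430 × 7.07 × 110 × 10⁻³ = 200.6 kN (transverse, base value).
(i) R_nwl + R_nwt = 729.6 kN; (ii) 0.85 R_nwl + 1.5 R_nwt = 750.6 kN.
R_n = max = 750.6 kN [governs: (ii)]; R_n/Ω = 375.3 kN.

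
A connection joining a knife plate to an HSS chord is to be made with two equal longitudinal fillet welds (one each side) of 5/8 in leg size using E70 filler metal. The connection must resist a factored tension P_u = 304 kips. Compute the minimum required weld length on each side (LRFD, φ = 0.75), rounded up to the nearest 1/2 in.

L = 11 in on each side

E70XX → F_EXX = 70 ksi.
Throat t_e = 0.707 × 0.625 = 0.4419 in.
φr_n = 0.75 × 0.6 × 70 × 0.4419 = 13.92 kips/in.
L_req = P_u / φr_n = 304 / 13.92 = 21.84 in total.
Per side: 21.84 / 2 = 10.92 in.
Round up → use L = 11 in on each side.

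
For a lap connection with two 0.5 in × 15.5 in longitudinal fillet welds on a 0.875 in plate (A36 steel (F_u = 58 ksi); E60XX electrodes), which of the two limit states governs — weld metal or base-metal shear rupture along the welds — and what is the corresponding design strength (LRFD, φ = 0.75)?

φR_n ≈ 296 kips (weld metal governs)

E60XX → F_EXX = 60 ksi.
t_e = 0.707 × 0.5 = 0.3535 in; L = 31 in.
Weld metal: φR_n = 0.75 × 0.6 × 60 × 0.3535 × 31 = 295.9 kips.
Base metal (shear rupture): φR_n = 0.75 × 0.6 × 58 × 0.875 × 31 = 708 kips.
Governing: weld metal.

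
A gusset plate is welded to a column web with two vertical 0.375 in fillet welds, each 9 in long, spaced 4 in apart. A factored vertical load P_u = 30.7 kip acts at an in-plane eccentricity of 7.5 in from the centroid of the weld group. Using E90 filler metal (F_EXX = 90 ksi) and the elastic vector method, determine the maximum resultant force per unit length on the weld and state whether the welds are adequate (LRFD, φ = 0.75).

Total weld length L_w = 18 in. Treat welds as unit-width lines.
Polar moment about centroid: J = 2[d³/12 + d(b/2)²] = 2[9³/12 + 9×2²] = 193.5 in³.
Direct shear f_v = P/L_w = 30.7 / 18 = 1.706 kip/in (vertical).
Torsion M = P·e = 30.7 × 7.5 = 230.25 kip·in.
Critical point at (x, y) = (2, 4.5) from centroid. f_tx = M·y/J = 5.355 kip/in; f_ty = M·x/J = 2.38 kip/in.
Resultant f_max = √[f_tx² + (f_v + f_ty)²] = √[5.355² + (1.706 + 2.38)²] = 6.735 kip/in.
Capacity per unit length: φr_n = 0.75 × 0.6 × 90 × (0.707 × 0.375) = 10.74 kip/in.
6.735 ≤ 10.74 → adequate.

f_max ≈ 6.74 kip/in; adequate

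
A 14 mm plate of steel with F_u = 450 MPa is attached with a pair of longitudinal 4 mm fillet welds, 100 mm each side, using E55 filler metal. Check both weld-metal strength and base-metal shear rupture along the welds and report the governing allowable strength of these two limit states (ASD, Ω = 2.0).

E55XX → F_EXX = 550 MPa.
t_e = 0.707 × 4 = 2.828 mm; L = 200 mm.
Weld metal: R_n/Ω = (1/2.0) × 0.6 × 550 × 2.828 × 200 × 10⁻³ = 93.32 kN.
Base metal (shear rupture): R_n/Ω = (1/2.0) × 0.6 × 450 × 14 × 200 × 10⁻³ = 378 kN.
Governing: weld metal.

R_n/Ω ≈ 93.3 kN (weld metal governs)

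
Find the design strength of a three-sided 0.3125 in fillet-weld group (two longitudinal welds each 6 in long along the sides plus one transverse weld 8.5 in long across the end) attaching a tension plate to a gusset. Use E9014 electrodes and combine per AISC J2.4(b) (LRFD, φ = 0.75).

E90XX → F_EXX = 90 ksi.
t_e = 0.707 × 0.3125 = 0.2209 in.
R_nwl = 0.6 × 90 × 0.2209 × 12 = 143.2 kips (longitudinal, 2 welds).
R_nwt = 0.6 × 90 × 0.2209 × 8.5 = 101.4 kips (transverse, base value).
(i) R_nwl + R_nwt = 244.6 kips; (ii) 0.85 R_nwl + 1.5 R_nwt = 273.8 kips.
R_n = max = 273.8 kips [governs: (ii)]; φR_n = 205.4 kips.

φR_n ≈ 205 kips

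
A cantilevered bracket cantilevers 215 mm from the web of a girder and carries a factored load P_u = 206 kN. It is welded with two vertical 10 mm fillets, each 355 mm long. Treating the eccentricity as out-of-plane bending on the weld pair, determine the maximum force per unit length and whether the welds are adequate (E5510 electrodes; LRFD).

E55XX → F_EXX = 550 MPa.
L_w = 2 × 355 = 710 mm; section modulus (unit throat) S = 2 × L²/6 = 42010 mm².
Direct shear f_v = P/L_w = 206×10³/710 = 290.1 N/mm.
Moment M = P × e = 206×10³ × 215 = 44290000 N·mm; bending f_b = M/S = 1054 N/mm.
f_max = √(f_v² + f_b²) = √(290.1² + 1054²) = 1094 N/mm.
φr_n = 0.75 × 0.6 × 550 × (0.707 × 10) = 1750 N/mm → adequate.

f_max ≈ 1090 N/mm; adequate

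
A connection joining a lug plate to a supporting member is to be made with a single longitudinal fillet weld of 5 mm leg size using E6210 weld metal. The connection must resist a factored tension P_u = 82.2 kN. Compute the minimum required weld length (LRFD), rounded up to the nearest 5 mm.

E62XX → F_EXX = 620 MPa.
Throat t_e = 0.707 × 5 = 3.535 mm.
φr_n = 0.75 × 0.6 × 620 × 3.535 × 10⁻³ = 0.9863 kN/mm.
L_req = P_u / φr_n = 82.2 / 0.9863 = 83.34 mm total.
Round up → use L = 85 mm.

L = 85 mm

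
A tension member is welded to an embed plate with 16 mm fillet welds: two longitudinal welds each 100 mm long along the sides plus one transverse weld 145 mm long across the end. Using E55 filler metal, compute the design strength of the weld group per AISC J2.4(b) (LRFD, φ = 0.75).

E55XX → F_EXX = 550 MPa.
t_e = 0.707 × 16 = 11.31 mm.
R_nwl = 0.6 × 550 × 11.31 × 200 × 10⁻³ = 746.6 kN (longitudinal, 2 welds).
R_nwt = 0.6 × 550 × 11.31 × 145 × 10⁻³ = 541.3 kN (transverse, base value).
(i) R_nwl + R_nwt = 1288 kN; (ii) 0.85 R_nwl + 1.5 R_nwt = 1447 kN.
R_n = max = 1447 kN [governs: (ii)]; φR_n = 1085 kN.

φR_n ≈ 1080 kN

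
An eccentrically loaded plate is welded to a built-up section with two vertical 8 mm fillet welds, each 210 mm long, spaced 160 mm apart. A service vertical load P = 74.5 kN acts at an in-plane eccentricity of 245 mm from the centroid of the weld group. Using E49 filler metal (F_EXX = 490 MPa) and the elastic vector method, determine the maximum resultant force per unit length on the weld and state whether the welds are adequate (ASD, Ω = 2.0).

f_max ≈ 691 N/mm; adequate

Total weld length L_w = 420 mm. Treat welds as unit-width lines.
Polar moment about centroid: J = 2[d³/12 + d(b/2)²] = 2[210³/12 + 210×80²] = 4232000 mm³.
Direct shear f_v = P/L_w = 74.5×10³ / 420 = 177.4 N/mm (vertical).
Torsion M = P·e = 74.5×10³ × 245 = 18252000 N·mm.
Critical point at (x, y) = (80, 105) from centroid. f_tx = M·y/J = 452.9 N/mm; f_ty = M·x/J = 345.1 N/mm.
Resultant f_max = √[f_tx² + (f_v + f_ty)²] = √[452.9² + (177.4 + 345.1)²] = 691.4 N/mm.
Capacity per unit length: r_n/Ω = (1/2.0) × 0.6 × 490 × (0.707 × 8) = 831.4 N/mm.
691.4 ≤ 831.4 → adequate.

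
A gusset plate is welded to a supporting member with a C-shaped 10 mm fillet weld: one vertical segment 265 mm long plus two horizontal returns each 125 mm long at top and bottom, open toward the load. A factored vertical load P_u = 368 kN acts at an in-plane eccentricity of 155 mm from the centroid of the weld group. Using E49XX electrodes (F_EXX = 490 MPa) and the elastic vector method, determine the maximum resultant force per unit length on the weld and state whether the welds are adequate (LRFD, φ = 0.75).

Total weld length L_w = 515 mm. Treat welds as unit-width lines.
Centroid: x̄ = 2×125×62.5 / 515 = 30.34 mm from the vertical weld.
Polar moment about centroid: J = I_x + I_y = [265³/12 + 2×125×132.5²] + [265×30.34² + 2(125³/12 + 125×32.16²)] = 6768000 mm³.
Direct shear f_v = P/L_w = 368×10³ / 515 = 714.6 N/mm (vertical).
Torsion M = P·e = 368×10³ × 155 = 57040000 N·mm.
Critical point at (x, y) = (94.66, 132.5) from centroid. f_tx = M·y/J = 1117 N/mm; f_ty = M·x/J = 797.8 N/mm.
Resultant f_max = √[f_tx² + (f_v + f_ty)²] = √[1117² + (714.6 + 797.8)²] = 1880 N/mm.
Capacity per unit length: φr_n = 0.75 × 0.6 × 490 × (0.707 × 10) = 1559 N/mm.
1880 > 1559 → NOT adequate.

f_max ≈ 1880 N/mm; NOT adequate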